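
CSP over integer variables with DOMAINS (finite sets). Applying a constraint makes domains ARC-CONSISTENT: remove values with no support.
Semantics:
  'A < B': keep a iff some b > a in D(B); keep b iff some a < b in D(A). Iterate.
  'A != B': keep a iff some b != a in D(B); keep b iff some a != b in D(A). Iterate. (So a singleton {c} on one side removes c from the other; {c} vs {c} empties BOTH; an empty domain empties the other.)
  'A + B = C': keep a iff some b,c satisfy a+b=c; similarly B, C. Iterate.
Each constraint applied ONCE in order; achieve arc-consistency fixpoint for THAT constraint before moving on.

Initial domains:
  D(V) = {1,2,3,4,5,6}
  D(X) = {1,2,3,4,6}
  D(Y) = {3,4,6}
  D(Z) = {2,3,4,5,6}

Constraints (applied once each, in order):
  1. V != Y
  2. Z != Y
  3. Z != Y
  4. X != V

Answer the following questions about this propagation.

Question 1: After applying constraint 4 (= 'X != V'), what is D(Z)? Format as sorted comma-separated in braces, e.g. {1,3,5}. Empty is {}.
Answer: {2,3,4,5,6}

Derivation:
Constraint 1 (V != Y) on D(V)={1,2,3,4,5,6} D(Y)={3,4,6}: no change
Constraint 2 (Z != Y) on D(Z)={2,3,4,5,6} D(Y)={3,4,6}: no change
Constraint 3 (Z != Y) on D(Z)={2,3,4,5,6} D(Y)={3,4,6}: no change
Constraint 4 (X != V) on D(X)={1,2,3,4,6} D(V)={1,2,3,4,5,6}: no change
So after constraint 4: D(Z) = {2,3,4,5,6}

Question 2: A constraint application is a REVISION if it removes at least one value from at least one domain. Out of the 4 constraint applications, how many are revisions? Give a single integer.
Answer: 0

Derivation:
Constraint 1 (V != Y) on D(V)={1,2,3,4,5,6} D(Y)={3,4,6}: no change => not a revision
Constraint 2 (Z != Y) on D(Z)={2,3,4,5,6} D(Y)={3,4,6}: no change => not a revision
Constraint 3 (Z != Y) on D(Z)={2,3,4,5,6} D(Y)={3,4,6}: no change => not a revision
Constraint 4 (X != V) on D(X)={1,2,3,4,6} D(V)={1,2,3,4,5,6}: no change => not a revision
Total revisions = 0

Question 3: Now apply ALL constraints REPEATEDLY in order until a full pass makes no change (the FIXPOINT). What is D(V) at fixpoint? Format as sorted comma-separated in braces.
pass 0 (initial): D(V)={1,2,3,4,5,6}
pass 1: no change
Fixpoint after 1 passes: D(V) = {1,2,3,4,5,6}

Answer: {1,2,3,4,5,6}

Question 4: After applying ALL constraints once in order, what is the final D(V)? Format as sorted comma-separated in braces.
Constraint 1 (V != Y) on D(V)={1,2,3,4,5,6} D(Y)={3,4,6}: no change
Constraint 2 (Z != Y) on D(Z)={2,3,4,5,6} D(Y)={3,4,6}: no change
Constraint 3 (Z != Y) on D(Z)={2,3,4,5,6} D(Y)={3,4,6}: no change
Constraint 4 (X != V) on D(X)={1,2,3,4,6} D(V)={1,2,3,4,5,6}: no change
So after all 4 constraints: D(V) = {1,2,3,4,5,6}

Answer: {1,2,3,4,5,6}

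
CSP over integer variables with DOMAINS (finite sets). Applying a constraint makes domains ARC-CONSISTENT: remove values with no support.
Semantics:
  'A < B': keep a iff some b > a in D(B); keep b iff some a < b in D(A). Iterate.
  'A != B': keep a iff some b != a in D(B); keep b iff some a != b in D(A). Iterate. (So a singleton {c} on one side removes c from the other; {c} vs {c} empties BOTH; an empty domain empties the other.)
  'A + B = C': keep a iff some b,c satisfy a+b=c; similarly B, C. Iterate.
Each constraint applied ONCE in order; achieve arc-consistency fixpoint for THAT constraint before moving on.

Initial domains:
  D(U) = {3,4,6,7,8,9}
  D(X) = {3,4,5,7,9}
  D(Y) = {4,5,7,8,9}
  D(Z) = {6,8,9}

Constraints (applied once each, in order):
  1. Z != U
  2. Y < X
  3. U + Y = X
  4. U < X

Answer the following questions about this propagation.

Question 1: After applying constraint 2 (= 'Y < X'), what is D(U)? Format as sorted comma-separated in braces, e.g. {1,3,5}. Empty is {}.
Answer: {3,4,6,7,8,9}

Derivation:
Constraint 1 (Z != U) on D(Z)={6,8,9} D(U)={3,4,6,7,8,9}: no change
Constraint 2 (Y < X) on D(Y)={4,5,7,8,9} D(X)={3,4,5,7,9}: Y {4,5,7,8,9}->{4,5,7,8}; X {3,4,5,7,9}->{5,7,9}
So after constraint 2: D(U) = {3,4,6,7,8,9}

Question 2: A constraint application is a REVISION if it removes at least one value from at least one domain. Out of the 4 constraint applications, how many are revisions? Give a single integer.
Constraint 1 (Z != U) on D(Z)={6,8,9} D(U)={3,4,6,7,8,9}: no change => not a revision
Constraint 2 (Y < X) on D(Y)={4,5,7,8,9} D(X)={3,4,5,7,9}: Y {4,5,7,8,9}->{4,5,7,8}; X {3,4,5,7,9}->{5,7,9} => REVISION
Constraint 3 (U + Y = X) on D(U)={3,4,6,7,8,9} D(Y)={4,5,7,8} D(X)={5,7,9}: U {3,4,6,7,8,9}->{3,4}; Y {4,5,7,8}->{4,5}; X {5,7,9}->{7,9} => REVISION
Constraint 4 (U < X) on D(U)={3,4} D(X)={7,9}: no change => not a revision
Total revisions = 2

Answer: 2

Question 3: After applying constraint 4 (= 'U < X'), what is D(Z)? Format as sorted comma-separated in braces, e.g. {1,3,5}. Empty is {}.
Answer: {6,8,9}

Derivation:
Constraint 1 (Z != U) on D(Z)={6,8,9} D(U)={3,4,6,7,8,9}: no change
Constraint 2 (Y < X) on D(Y)={4,5,7,8,9} D(X)={3,4,5,7,9}: Y {4,5,7,8,9}->{4,5,7,8}; X {3,4,5,7,9}->{5,7,9}
Constraint 3 (U + Y = X) on D(U)={3,4,6,7,8,9} D(Y)={4,5,7,8} D(X)={5,7,9}: U {3,4,6,7,8,9}->{3,4}; Y {4,5,7,8}->{4,5}; X {5,7,9}->{7,9}
Constraint 4 (U < X) on D(U)={3,4} D(X)={7,9}: no change
So after constraint 4: D(Z) = {6,8,9}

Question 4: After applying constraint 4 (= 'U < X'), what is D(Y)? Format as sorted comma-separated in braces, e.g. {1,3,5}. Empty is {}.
Answer: {4,5}

Derivation:
Constraint 1 (Z != U) on D(Z)={6,8,9} D(U)={3,4,6,7,8,9}: no change
Constraint 2 (Y < X) on D(Y)={4,5,7,8,9} D(X)={3,4,5,7,9}: Y {4,5,7,8,9}->{4,5,7,8}; X {3,4,5,7,9}->{5,7,9}
Constraint 3 (U + Y = X) on D(U)={3,4,6,7,8,9} D(Y)={4,5,7,8} D(X)={5,7,9}: U {3,4,6,7,8,9}->{3,4}; Y {4,5,7,8}->{4,5}; X {5,7,9}->{7,9}
Constraint 4 (U < X) on D(U)={3,4} D(X)={7,9}: no change
So after constraint 4: D(Y) = {4,5}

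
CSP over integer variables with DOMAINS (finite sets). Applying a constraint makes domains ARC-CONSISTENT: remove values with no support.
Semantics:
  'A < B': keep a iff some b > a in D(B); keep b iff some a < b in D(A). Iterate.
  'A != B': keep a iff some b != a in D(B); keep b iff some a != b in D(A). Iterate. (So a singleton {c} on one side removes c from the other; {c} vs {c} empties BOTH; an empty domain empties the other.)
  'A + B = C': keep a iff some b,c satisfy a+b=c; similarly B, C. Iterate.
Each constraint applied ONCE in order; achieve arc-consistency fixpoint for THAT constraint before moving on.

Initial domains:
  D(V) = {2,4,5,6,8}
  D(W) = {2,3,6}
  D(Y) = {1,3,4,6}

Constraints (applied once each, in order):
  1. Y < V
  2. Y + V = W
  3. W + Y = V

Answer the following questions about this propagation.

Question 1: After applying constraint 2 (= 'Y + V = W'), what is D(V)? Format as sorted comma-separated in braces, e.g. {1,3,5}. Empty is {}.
Constraint 1 (Y < V) on D(Y)={1,3,4,6} D(V)={2,4,5,6,8}: no change
Constraint 2 (Y + V = W) on D(Y)={1,3,4,6} D(V)={2,4,5,6,8} D(W)={2,3,6}: Y {1,3,4,6}->{1,4}; V {2,4,5,6,8}->{2,5}; W {2,3,6}->{3,6}
So after constraint 2: D(V) = {2,5}

Answer: {2,5}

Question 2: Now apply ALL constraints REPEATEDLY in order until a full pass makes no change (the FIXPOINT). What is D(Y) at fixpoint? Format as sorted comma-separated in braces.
pass 0 (initial): D(Y)={1,3,4,6}
pass 1: V {2,4,5,6,8}->{}; W {2,3,6}->{}; Y {1,3,4,6}->{}
pass 2: no change
Fixpoint after 2 passes: D(Y) = {}

Answer: {}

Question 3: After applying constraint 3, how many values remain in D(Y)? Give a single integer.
Answer: 0

Derivation:
Constraint 1 (Y < V) on D(Y)={1,3,4,6} D(V)={2,4,5,6,8}: no change
Constraint 2 (Y + V = W) on D(Y)={1,3,4,6} D(V)={2,4,5,6,8} D(W)={2,3,6}: Y {1,3,4,6}->{1,4}; V {2,4,5,6,8}->{2,5}; W {2,3,6}->{3,6}
Constraint 3 (W + Y = V) on D(W)={3,6} D(Y)={1,4} D(V)={2,5}: W {3,6}->{}; Y {1,4}->{}; V {2,5}->{}
So after constraint 3: D(Y)={}, size = 0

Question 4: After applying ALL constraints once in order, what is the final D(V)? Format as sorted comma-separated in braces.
Constraint 1 (Y < V) on D(Y)={1,3,4,6} D(V)={2,4,5,6,8}: no change
Constraint 2 (Y + V = W) on D(Y)={1,3,4,6} D(V)={2,4,5,6,8} D(W)={2,3,6}: Y {1,3,4,6}->{1,4}; V {2,4,5,6,8}->{2,5}; W {2,3,6}->{3,6}
Constraint 3 (W + Y = V) on D(W)={3,6} D(Y)={1,4} D(V)={2,5}: W {3,6}->{}; Y {1,4}->{}; V {2,5}->{}
So after all 3 constraints: D(V) = {}

Answer: {}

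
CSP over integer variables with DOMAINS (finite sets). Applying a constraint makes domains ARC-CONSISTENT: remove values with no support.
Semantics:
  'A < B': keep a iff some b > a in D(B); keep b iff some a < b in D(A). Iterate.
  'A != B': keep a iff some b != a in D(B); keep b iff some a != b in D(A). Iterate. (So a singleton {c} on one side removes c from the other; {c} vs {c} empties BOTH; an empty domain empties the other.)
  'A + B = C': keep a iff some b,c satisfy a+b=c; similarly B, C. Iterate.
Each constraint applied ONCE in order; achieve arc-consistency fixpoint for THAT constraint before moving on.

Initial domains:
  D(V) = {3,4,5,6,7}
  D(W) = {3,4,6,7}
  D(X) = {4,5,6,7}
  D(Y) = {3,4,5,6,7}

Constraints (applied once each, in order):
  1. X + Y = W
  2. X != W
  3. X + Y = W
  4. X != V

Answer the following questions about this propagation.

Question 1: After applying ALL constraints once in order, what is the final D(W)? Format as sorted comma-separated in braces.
Constraint 1 (X + Y = W) on D(X)={4,5,6,7} D(Y)={3,4,5,6,7} D(W)={3,4,6,7}: X {4,5,6,7}->{4}; Y {3,4,5,6,7}->{3}; W {3,4,6,7}->{7}
Constraint 2 (X != W) on D(X)={4} D(W)={7}: no change
Constraint 3 (X + Y = W) on D(X)={4} D(Y)={3} D(W)={7}: no change
Constraint 4 (X != V) on D(X)={4} D(V)={3,4,5,6,7}: V {3,4,5,6,7}->{3,5,6,7}
So after all 4 constraints: D(W) = {7}

Answer: {7}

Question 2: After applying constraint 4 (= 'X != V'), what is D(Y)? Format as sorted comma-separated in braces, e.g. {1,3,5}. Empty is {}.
Constraint 1 (X + Y = W) on D(X)={4,5,6,7} D(Y)={3,4,5,6,7} D(W)={3,4,6,7}: X {4,5,6,7}->{4}; Y {3,4,5,6,7}->{3}; W {3,4,6,7}->{7}
Constraint 2 (X != W) on D(X)={4} D(W)={7}: no change
Constraint 3 (X + Y = W) on D(X)={4} D(Y)={3} D(W)={7}: no change
Constraint 4 (X != V) on D(X)={4} D(V)={3,4,5,6,7}: V {3,4,5,6,7}->{3,5,6,7}
So after constraint 4: D(Y) = {3}

Answer: {3}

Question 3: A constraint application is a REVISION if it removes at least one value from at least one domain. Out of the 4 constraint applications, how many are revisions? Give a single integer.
Answer: 2

Derivation:
Constraint 1 (X + Y = W) on D(X)={4,5,6,7} D(Y)={3,4,5,6,7} D(W)={3,4,6,7}: X {4,5,6,7}->{4}; Y {3,4,5,6,7}->{3}; W {3,4,6,7}->{7} => REVISION
Constraint 2 (X != W) on D(X)={4} D(W)={7}: no change => not a revision
Constraint 3 (X + Y = W) on D(X)={4} D(Y)={3} D(W)={7}: no change => not a revision
Constraint 4 (X != V) on D(X)={4} D(V)={3,4,5,6,7}: V {3,4,5,6,7}->{3,5,6,7} => REVISION
Total revisions = 2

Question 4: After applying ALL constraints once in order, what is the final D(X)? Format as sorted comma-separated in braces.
Constraint 1 (X + Y = W) on D(X)={4,5,6,7} D(Y)={3,4,5,6,7} D(W)={3,4,6,7}: X {4,5,6,7}->{4}; Y {3,4,5,6,7}->{3}; W {3,4,6,7}->{7}
Constraint 2 (X != W) on D(X)={4} D(W)={7}: no change
Constraint 3 (X + Y = W) on D(X)={4} D(Y)={3} D(W)={7}: no change
Constraint 4 (X != V) on D(X)={4} D(V)={3,4,5,6,7}: V {3,4,5,6,7}->{3,5,6,7}
So after all 4 constraints: D(X) = {4}

Answer: {4}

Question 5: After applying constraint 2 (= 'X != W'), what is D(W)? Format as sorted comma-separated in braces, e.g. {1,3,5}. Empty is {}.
Constraint 1 (X + Y = W) on D(X)={4,5,6,7} D(Y)={3,4,5,6,7} D(W)={3,4,6,7}: X {4,5,6,7}->{4}; Y {3,4,5,6,7}->{3}; W {3,4,6,7}->{7}
Constraint 2 (X != W) on D(X)={4} D(W)={7}: no change
So after constraint 2: D(W) = {7}

Answer: {7}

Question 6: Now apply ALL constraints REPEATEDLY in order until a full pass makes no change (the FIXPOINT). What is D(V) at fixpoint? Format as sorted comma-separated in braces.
pass 0 (initial): D(V)={3,4,5,6,7}
pass 1: V {3,4,5,6,7}->{3,5,6,7}; W {3,4,6,7}->{7}; X {4,5,6,7}->{4}; Y {3,4,5,6,7}->{3}
pass 2: no change
Fixpoint after 2 passes: D(V) = {3,5,6,7}

Answer: {3,5,6,7}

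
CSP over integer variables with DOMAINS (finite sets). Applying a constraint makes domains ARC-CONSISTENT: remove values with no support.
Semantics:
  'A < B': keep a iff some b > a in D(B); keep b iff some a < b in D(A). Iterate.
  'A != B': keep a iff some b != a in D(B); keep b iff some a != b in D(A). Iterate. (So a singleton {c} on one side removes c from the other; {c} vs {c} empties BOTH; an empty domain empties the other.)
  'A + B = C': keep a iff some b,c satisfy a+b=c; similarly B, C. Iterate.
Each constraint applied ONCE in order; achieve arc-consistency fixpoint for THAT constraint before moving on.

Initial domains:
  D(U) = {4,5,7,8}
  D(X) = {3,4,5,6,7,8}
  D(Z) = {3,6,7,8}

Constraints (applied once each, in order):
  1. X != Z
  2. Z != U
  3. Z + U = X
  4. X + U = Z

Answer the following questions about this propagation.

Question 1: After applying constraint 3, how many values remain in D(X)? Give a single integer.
Answer: 2

Derivation:
Constraint 1 (X != Z) on D(X)={3,4,5,6,7,8} D(Z)={3,6,7,8}: no change
Constraint 2 (Z != U) on D(Z)={3,6,7,8} D(U)={4,5,7,8}: no change
Constraint 3 (Z + U = X) on D(Z)={3,6,7,8} D(U)={4,5,7,8} D(X)={3,4,5,6,7,8}: Z {3,6,7,8}->{3}; U {4,5,7,8}->{4,5}; X {3,4,5,6,7,8}->{7,8}
So after constraint 3: D(X)={7,8}, size = 2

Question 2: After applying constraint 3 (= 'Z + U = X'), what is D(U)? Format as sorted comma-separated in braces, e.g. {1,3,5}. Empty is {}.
Constraint 1 (X != Z) on D(X)={3,4,5,6,7,8} D(Z)={3,6,7,8}: no change
Constraint 2 (Z != U) on D(Z)={3,6,7,8} D(U)={4,5,7,8}: no change
Constraint 3 (Z + U = X) on D(Z)={3,6,7,8} D(U)={4,5,7,8} D(X)={3,4,5,6,7,8}: Z {3,6,7,8}->{3}; U {4,5,7,8}->{4,5}; X {3,4,5,6,7,8}->{7,8}
So after constraint 3: D(U) = {4,5}

Answer: {4,5}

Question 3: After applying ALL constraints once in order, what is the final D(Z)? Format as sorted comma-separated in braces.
Constraint 1 (X != Z) on D(X)={3,4,5,6,7,8} D(Z)={3,6,7,8}: no change
Constraint 2 (Z != U) on D(Z)={3,6,7,8} D(U)={4,5,7,8}: no change
Constraint 3 (Z + U = X) on D(Z)={3,6,7,8} D(U)={4,5,7,8} D(X)={3,4,5,6,7,8}: Z {3,6,7,8}->{3}; U {4,5,7,8}->{4,5}; X {3,4,5,6,7,8}->{7,8}
Constraint 4 (X + U = Z) on D(X)={7,8} D(U)={4,5} D(Z)={3}: X {7,8}->{}; U {4,5}->{}; Z {3}->{}
So after all 4 constraints: D(Z) = {}

Answer: {}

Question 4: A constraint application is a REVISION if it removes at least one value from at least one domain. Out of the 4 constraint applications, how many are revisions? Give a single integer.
Answer: 2

Derivation:
Constraint 1 (X != Z) on D(X)={3,4,5,6,7,8} D(Z)={3,6,7,8}: no change => not a revision
Constraint 2 (Z != U) on D(Z)={3,6,7,8} D(U)={4,5,7,8}: no change => not a revision
Constraint 3 (Z + U = X) on D(Z)={3,6,7,8} D(U)={4,5,7,8} D(X)={3,4,5,6,7,8}: Z {3,6,7,8}->{3}; U {4,5,7,8}->{4,5}; X {3,4,5,6,7,8}->{7,8} => REVISION
Constraint 4 (X + U = Z) on D(X)={7,8} D(U)={4,5} D(Z)={3}: X {7,8}->{}; U {4,5}->{}; Z {3}->{} => REVISION
Total revisions = 2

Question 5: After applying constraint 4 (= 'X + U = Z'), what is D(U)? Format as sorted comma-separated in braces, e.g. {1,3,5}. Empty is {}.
Answer: {}

Derivation:
Constraint 1 (X != Z) on D(X)={3,4,5,6,7,8} D(Z)={3,6,7,8}: no change
Constraint 2 (Z != U) on D(Z)={3,6,7,8} D(U)={4,5,7,8}: no change
Constraint 3 (Z + U = X) on D(Z)={3,6,7,8} D(U)={4,5,7,8} D(X)={3,4,5,6,7,8}: Z {3,6,7,8}->{3}; U {4,5,7,8}->{4,5}; X {3,4,5,6,7,8}->{7,8}
Constraint 4 (X + U = Z) on D(X)={7,8} D(U)={4,5} D(Z)={3}: X {7,8}->{}; U {4,5}->{}; Z {3}->{}
So after constraint 4: D(U) = {}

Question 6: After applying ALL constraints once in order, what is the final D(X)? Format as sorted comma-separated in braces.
Answer: {}

Derivation:
Constraint 1 (X != Z) on D(X)={3,4,5,6,7,8} D(Z)={3,6,7,8}: no change
Constraint 2 (Z != U) on D(Z)={3,6,7,8} D(U)={4,5,7,8}: no change
Constraint 3 (Z + U = X) on D(Z)={3,6,7,8} D(U)={4,5,7,8} D(X)={3,4,5,6,7,8}: Z {3,6,7,8}->{3}; U {4,5,7,8}->{4,5}; X {3,4,5,6,7,8}->{7,8}
Constraint 4 (X + U = Z) on D(X)={7,8} D(U)={4,5} D(Z)={3}: X {7,8}->{}; U {4,5}->{}; Z {3}->{}
So after all 4 constraints: D(X) = {}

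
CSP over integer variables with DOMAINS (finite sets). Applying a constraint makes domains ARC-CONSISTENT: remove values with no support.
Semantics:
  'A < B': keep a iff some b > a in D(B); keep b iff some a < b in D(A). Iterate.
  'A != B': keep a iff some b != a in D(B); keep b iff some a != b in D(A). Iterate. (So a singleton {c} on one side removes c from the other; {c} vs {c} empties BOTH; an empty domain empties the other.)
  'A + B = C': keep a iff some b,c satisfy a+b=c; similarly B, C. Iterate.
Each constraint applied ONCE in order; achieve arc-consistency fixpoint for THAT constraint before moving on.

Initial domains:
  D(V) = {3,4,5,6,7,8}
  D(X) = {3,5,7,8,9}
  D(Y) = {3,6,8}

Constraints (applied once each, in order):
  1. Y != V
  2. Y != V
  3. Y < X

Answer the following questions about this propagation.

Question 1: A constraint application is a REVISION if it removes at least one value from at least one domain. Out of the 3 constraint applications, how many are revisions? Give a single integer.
Constraint 1 (Y != V) on D(Y)={3,6,8} D(V)={3,4,5,6,7,8}: no change => not a revision
Constraint 2 (Y != V) on D(Y)={3,6,8} D(V)={3,4,5,6,7,8}: no change => not a revision
Constraint 3 (Y < X) on D(Y)={3,6,8} D(X)={3,5,7,8,9}: X {3,5,7,8,9}->{5,7,8,9} => REVISION
Total revisions = 1

Answer: 1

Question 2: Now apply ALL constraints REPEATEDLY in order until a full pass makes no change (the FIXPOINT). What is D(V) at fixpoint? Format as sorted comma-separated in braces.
pass 0 (initial): D(V)={3,4,5,6,7,8}
pass 1: X {3,5,7,8,9}->{5,7,8,9}
pass 2: no change
Fixpoint after 2 passes: D(V) = {3,4,5,6,7,8}

Answer: {3,4,5,6,7,8}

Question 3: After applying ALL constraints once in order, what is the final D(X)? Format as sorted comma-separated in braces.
Constraint 1 (Y != V) on D(Y)={3,6,8} D(V)={3,4,5,6,7,8}: no change
Constraint 2 (Y != V) on D(Y)={3,6,8} D(V)={3,4,5,6,7,8}: no change
Constraint 3 (Y < X) on D(Y)={3,6,8} D(X)={3,5,7,8,9}: X {3,5,7,8,9}->{5,7,8,9}
So after all 3 constraints: D(X) = {5,7,8,9}

Answer: {5,7,8,9}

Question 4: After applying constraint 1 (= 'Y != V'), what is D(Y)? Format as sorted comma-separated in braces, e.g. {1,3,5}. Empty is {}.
Answer: {3,6,8}

Derivation:
Constraint 1 (Y != V) on D(Y)={3,6,8} D(V)={3,4,5,6,7,8}: no change
So after constraint 1: D(Y) = {3,6,8}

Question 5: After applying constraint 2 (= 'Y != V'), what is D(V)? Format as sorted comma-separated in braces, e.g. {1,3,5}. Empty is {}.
Answer: {3,4,5,6,7,8}

Derivation:
Constraint 1 (Y != V) on D(Y)={3,6,8} D(V)={3,4,5,6,7,8}: no change
Constraint 2 (Y != V) on D(Y)={3,6,8} D(V)={3,4,5,6,7,8}: no change
So after constraint 2: D(V) = {3,4,5,6,7,8}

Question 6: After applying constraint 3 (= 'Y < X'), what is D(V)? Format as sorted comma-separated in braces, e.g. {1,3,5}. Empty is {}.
Answer: {3,4,5,6,7,8}

Derivation:
Constraint 1 (Y != V) on D(Y)={3,6,8} D(V)={3,4,5,6,7,8}: no change
Constraint 2 (Y != V) on D(Y)={3,6,8} D(V)={3,4,5,6,7,8}: no change
Constraint 3 (Y < X) on D(Y)={3,6,8} D(X)={3,5,7,8,9}: X {3,5,7,8,9}->{5,7,8,9}
So after constraint 3: D(V) = {3,4,5,6,7,8}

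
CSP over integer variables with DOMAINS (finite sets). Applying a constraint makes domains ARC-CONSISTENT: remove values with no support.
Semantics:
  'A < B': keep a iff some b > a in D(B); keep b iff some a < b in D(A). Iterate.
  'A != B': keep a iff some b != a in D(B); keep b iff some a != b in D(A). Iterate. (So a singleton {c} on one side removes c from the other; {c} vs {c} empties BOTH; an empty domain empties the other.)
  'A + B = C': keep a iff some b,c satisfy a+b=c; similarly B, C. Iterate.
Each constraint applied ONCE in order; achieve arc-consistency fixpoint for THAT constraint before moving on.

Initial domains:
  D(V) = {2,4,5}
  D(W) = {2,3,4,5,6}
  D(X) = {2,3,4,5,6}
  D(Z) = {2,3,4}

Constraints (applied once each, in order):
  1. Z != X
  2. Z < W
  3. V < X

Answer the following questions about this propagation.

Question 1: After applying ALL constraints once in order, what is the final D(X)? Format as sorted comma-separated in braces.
Constraint 1 (Z != X) on D(Z)={2,3,4} D(X)={2,3,4,5,6}: no change
Constraint 2 (Z < W) on D(Z)={2,3,4} D(W)={2,3,4,5,6}: W {2,3,4,5,6}->{3,4,5,6}
Constraint 3 (V < X) on D(V)={2,4,5} D(X)={2,3,4,5,6}: X {2,3,4,5,6}->{3,4,5,6}
So after all 3 constraints: D(X) = {3,4,5,6}

Answer: {3,4,5,6}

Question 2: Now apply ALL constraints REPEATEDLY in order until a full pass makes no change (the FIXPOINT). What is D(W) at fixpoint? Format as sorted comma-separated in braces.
pass 0 (initial): D(W)={2,3,4,5,6}
pass 1: W {2,3,4,5,6}->{3,4,5,6}; X {2,3,4,5,6}->{3,4,5,6}
pass 2: no change
Fixpoint after 2 passes: D(W) = {3,4,5,6}

Answer: {3,4,5,6}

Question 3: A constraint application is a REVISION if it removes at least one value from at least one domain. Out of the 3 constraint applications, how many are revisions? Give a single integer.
Constraint 1 (Z != X) on D(Z)={2,3,4} D(X)={2,3,4,5,6}: no change => not a revision
Constraint 2 (Z < W) on D(Z)={2,3,4} D(W)={2,3,4,5,6}: W {2,3,4,5,6}->{3,4,5,6} => REVISION
Constraint 3 (V < X) on D(V)={2,4,5} D(X)={2,3,4,5,6}: X {2,3,4,5,6}->{3,4,5,6} => REVISION
Total revisions = 2

Answer: 2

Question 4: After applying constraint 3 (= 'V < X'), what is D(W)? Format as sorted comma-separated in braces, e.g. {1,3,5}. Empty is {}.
Answer: {3,4,5,6}

Derivation:
Constraint 1 (Z != X) on D(Z)={2,3,4} D(X)={2,3,4,5,6}: no change
Constraint 2 (Z < W) on D(Z)={2,3,4} D(W)={2,3,4,5,6}: W {2,3,4,5,6}->{3,4,5,6}
Constraint 3 (V < X) on D(V)={2,4,5} D(X)={2,3,4,5,6}: X {2,3,4,5,6}->{3,4,5,6}
So after constraint 3: D(W) = {3,4,5,6}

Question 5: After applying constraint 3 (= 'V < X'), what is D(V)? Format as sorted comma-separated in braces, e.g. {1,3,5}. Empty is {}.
Answer: {2,4,5}

Derivation:
Constraint 1 (Z != X) on D(Z)={2,3,4} D(X)={2,3,4,5,6}: no change
Constraint 2 (Z < W) on D(Z)={2,3,4} D(W)={2,3,4,5,6}: W {2,3,4,5,6}->{3,4,5,6}
Constraint 3 (V < X) on D(V)={2,4,5} D(X)={2,3,4,5,6}: X {2,3,4,5,6}->{3,4,5,6}
So after constraint 3: D(V) = {2,4,5}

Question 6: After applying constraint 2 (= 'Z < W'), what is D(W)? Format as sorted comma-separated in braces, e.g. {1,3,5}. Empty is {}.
Answer: {3,4,5,6}

Derivation:
Constraint 1 (Z != X) on D(Z)={2,3,4} D(X)={2,3,4,5,6}: no change
Constraint 2 (Z < W) on D(Z)={2,3,4} D(W)={2,3,4,5,6}: W {2,3,4,5,6}->{3,4,5,6}
So after constraint 2: D(W) = {3,4,5,6}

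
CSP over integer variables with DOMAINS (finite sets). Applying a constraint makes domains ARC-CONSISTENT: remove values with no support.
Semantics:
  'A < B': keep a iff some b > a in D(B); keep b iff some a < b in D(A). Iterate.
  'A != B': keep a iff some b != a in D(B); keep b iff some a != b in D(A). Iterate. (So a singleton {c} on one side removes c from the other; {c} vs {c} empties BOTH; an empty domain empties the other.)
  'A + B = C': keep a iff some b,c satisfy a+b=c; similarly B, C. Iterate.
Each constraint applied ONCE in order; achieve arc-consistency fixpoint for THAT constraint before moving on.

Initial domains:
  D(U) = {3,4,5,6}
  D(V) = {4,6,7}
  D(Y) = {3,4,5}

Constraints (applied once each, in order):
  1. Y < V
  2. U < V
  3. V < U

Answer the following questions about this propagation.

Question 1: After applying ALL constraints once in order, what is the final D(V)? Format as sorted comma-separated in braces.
Constraint 1 (Y < V) on D(Y)={3,4,5} D(V)={4,6,7}: no change
Constraint 2 (U < V) on D(U)={3,4,5,6} D(V)={4,6,7}: no change
Constraint 3 (V < U) on D(V)={4,6,7} D(U)={3,4,5,6}: V {4,6,7}->{4}; U {3,4,5,6}->{5,6}
So after all 3 constraints: D(V) = {4}

Answer: {4}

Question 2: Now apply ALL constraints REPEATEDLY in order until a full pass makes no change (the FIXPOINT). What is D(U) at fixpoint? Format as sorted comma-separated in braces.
Answer: {}

Derivation:
pass 0 (initial): D(U)={3,4,5,6}
pass 1: U {3,4,5,6}->{5,6}; V {4,6,7}->{4}
pass 2: U {5,6}->{}; V {4}->{}; Y {3,4,5}->{3}
pass 3: Y {3}->{}
pass 4: no change
Fixpoint after 4 passes: D(U) = {}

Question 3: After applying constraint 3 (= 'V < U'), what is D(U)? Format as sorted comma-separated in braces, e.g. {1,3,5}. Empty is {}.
Constraint 1 (Y < V) on D(Y)={3,4,5} D(V)={4,6,7}: no change
Constraint 2 (U < V) on D(U)={3,4,5,6} D(V)={4,6,7}: no change
Constraint 3 (V < U) on D(V)={4,6,7} D(U)={3,4,5,6}: V {4,6,7}->{4}; U {3,4,5,6}->{5,6}
So after constraint 3: D(U) = {5,6}

Answer: {5,6}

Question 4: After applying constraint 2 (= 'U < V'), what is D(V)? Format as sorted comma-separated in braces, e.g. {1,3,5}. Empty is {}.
Constraint 1 (Y < V) on D(Y)={3,4,5} D(V)={4,6,7}: no change
Constraint 2 (U < V) on D(U)={3,4,5,6} D(V)={4,6,7}: no change
So after constraint 2: D(V) = {4,6,7}

Answer: {4,6,7}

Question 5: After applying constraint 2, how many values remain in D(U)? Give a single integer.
Constraint 1 (Y < V) on D(Y)={3,4,5} D(V)={4,6,7}: no change
Constraint 2 (U < V) on D(U)={3,4,5,6} D(V)={4,6,7}: no change
So after constraint 2: D(U)={3,4,5,6}, size = 4

Answer: 4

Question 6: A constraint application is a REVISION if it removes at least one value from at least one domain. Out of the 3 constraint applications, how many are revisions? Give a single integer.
Constraint 1 (Y < V) on D(Y)={3,4,5} D(V)={4,6,7}: no change => not a revision
Constraint 2 (U < V) on D(U)={3,4,5,6} D(V)={4,6,7}: no change => not a revision
Constraint 3 (V < U) on D(V)={4,6,7} D(U)={3,4,5,6}: V {4,6,7}->{4}; U {3,4,5,6}->{5,6} => REVISION
Total revisions = 1

Answer: 1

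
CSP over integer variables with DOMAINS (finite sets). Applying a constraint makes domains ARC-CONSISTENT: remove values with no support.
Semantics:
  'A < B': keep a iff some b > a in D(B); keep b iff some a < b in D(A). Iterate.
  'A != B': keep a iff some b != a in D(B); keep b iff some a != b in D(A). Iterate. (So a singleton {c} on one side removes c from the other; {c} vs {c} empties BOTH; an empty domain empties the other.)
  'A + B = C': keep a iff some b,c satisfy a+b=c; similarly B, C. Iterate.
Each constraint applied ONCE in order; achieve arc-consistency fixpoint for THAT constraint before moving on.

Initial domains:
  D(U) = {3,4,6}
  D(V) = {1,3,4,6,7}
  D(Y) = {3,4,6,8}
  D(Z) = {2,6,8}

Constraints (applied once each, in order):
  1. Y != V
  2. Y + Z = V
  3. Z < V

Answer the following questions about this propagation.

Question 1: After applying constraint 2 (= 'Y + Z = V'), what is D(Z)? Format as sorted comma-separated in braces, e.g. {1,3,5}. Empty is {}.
Constraint 1 (Y != V) on D(Y)={3,4,6,8} D(V)={1,3,4,6,7}: no change
Constraint 2 (Y + Z = V) on D(Y)={3,4,6,8} D(Z)={2,6,8} D(V)={1,3,4,6,7}: Y {3,4,6,8}->{4}; Z {2,6,8}->{2}; V {1,3,4,6,7}->{6}
So after constraint 2: D(Z) = {2}

Answer: {2}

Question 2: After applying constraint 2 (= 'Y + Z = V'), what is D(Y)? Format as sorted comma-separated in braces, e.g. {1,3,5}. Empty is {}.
Answer: {4}

Derivation:
Constraint 1 (Y != V) on D(Y)={3,4,6,8} D(V)={1,3,4,6,7}: no change
Constraint 2 (Y + Z = V) on D(Y)={3,4,6,8} D(Z)={2,6,8} D(V)={1,3,4,6,7}: Y {3,4,6,8}->{4}; Z {2,6,8}->{2}; V {1,3,4,6,7}->{6}
So after constraint 2: D(Y) = {4}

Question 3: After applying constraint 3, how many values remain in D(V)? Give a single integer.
Constraint 1 (Y != V) on D(Y)={3,4,6,8} D(V)={1,3,4,6,7}: no change
Constraint 2 (Y + Z = V) on D(Y)={3,4,6,8} D(Z)={2,6,8} D(V)={1,3,4,6,7}: Y {3,4,6,8}->{4}; Z {2,6,8}->{2}; V {1,3,4,6,7}->{6}
Constraint 3 (Z < V) on D(Z)={2} D(V)={6}: no change
So after constraint 3: D(V)={6}, size = 1

Answer: 1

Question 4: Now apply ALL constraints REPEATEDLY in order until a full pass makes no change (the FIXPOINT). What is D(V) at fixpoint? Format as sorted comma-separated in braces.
pass 0 (initial): D(V)={1,3,4,6,7}
pass 1: V {1,3,4,6,7}->{6}; Y {3,4,6,8}->{4}; Z {2,6,8}->{2}
pass 2: no change
Fixpoint after 2 passes: D(V) = {6}

Answer: {6}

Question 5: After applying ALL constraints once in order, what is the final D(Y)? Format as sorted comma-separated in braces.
Answer: {4}

Derivation:
Constraint 1 (Y != V) on D(Y)={3,4,6,8} D(V)={1,3,4,6,7}: no change
Constraint 2 (Y + Z = V) on D(Y)={3,4,6,8} D(Z)={2,6,8} D(V)={1,3,4,6,7}: Y {3,4,6,8}->{4}; Z {2,6,8}->{2}; V {1,3,4,6,7}->{6}
Constraint 3 (Z < V) on D(Z)={2} D(V)={6}: no change
So after all 3 constraints: D(Y) = {4}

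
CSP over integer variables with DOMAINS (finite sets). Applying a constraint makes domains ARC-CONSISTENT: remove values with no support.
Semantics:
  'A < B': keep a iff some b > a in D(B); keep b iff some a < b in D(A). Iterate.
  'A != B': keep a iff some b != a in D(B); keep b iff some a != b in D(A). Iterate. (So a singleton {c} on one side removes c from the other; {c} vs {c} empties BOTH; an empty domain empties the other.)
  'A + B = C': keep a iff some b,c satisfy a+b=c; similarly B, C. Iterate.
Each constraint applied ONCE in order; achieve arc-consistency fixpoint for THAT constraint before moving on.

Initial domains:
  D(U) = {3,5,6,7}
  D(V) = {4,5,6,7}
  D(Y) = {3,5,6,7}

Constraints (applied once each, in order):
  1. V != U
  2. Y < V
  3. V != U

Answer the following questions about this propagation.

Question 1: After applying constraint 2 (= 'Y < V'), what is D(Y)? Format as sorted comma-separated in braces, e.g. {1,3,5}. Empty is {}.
Answer: {3,5,6}

Derivation:
Constraint 1 (V != U) on D(V)={4,5,6,7} D(U)={3,5,6,7}: no change
Constraint 2 (Y < V) on D(Y)={3,5,6,7} D(V)={4,5,6,7}: Y {3,5,6,7}->{3,5,6}
So after constraint 2: D(Y) = {3,5,6}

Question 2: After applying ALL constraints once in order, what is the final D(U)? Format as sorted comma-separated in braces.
Constraint 1 (V != U) on D(V)={4,5,6,7} D(U)={3,5,6,7}: no change
Constraint 2 (Y < V) on D(Y)={3,5,6,7} D(V)={4,5,6,7}: Y {3,5,6,7}->{3,5,6}
Constraint 3 (V != U) on D(V)={4,5,6,7} D(U)={3,5,6,7}: no change
So after all 3 constraints: D(U) = {3,5,6,7}

Answer: {3,5,6,7}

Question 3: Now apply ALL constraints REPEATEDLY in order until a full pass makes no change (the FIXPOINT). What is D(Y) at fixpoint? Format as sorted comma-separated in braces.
pass 0 (initial): D(Y)={3,5,6,7}
pass 1: Y {3,5,6,7}->{3,5,6}
pass 2: no change
Fixpoint after 2 passes: D(Y) = {3,5,6}

Answer: {3,5,6}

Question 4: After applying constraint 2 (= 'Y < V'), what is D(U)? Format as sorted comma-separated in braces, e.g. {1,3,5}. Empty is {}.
Answer: {3,5,6,7}

Derivation:
Constraint 1 (V != U) on D(V)={4,5,6,7} D(U)={3,5,6,7}: no change
Constraint 2 (Y < V) on D(Y)={3,5,6,7} D(V)={4,5,6,7}: Y {3,5,6,7}->{3,5,6}
So after constraint 2: D(U) = {3,5,6,7}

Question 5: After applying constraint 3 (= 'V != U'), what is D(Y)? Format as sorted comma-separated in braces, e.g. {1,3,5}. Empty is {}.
Answer: {3,5,6}

Derivation:
Constraint 1 (V != U) on D(V)={4,5,6,7} D(U)={3,5,6,7}: no change
Constraint 2 (Y < V) on D(Y)={3,5,6,7} D(V)={4,5,6,7}: Y {3,5,6,7}->{3,5,6}
Constraint 3 (V != U) on D(V)={4,5,6,7} D(U)={3,5,6,7}: no change
So after constraint 3: D(Y) = {3,5,6}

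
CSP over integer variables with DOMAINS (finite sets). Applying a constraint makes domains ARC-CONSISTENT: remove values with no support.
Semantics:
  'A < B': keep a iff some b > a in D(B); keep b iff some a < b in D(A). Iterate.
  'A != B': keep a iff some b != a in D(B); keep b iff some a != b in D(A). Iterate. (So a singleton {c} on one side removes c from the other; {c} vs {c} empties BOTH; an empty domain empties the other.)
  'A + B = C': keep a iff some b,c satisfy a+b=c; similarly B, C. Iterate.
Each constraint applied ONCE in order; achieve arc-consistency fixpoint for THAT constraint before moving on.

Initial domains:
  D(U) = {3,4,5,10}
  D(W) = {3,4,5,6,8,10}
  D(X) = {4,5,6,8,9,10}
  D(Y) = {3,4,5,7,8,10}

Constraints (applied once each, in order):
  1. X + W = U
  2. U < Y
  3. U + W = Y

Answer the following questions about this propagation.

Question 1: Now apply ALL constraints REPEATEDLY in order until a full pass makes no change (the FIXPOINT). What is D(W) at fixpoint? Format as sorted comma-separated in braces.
Answer: {}

Derivation:
pass 0 (initial): D(W)={3,4,5,6,8,10}
pass 1: U {3,4,5,10}->{}; W {3,4,5,6,8,10}->{}; X {4,5,6,8,9,10}->{4,5,6}; Y {3,4,5,7,8,10}->{}
pass 2: X {4,5,6}->{}
pass 3: no change
Fixpoint after 3 passes: D(W) = {}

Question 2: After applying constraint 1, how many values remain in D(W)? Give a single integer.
Answer: 3

Derivation:
Constraint 1 (X + W = U) on D(X)={4,5,6,8,9,10} D(W)={3,4,5,6,8,10} D(U)={3,4,5,10}: X {4,5,6,8,9,10}->{4,5,6}; W {3,4,5,6,8,10}->{4,5,6}; U {3,4,5,10}->{10}
So after constraint 1: D(W)={4,5,6}, size = 3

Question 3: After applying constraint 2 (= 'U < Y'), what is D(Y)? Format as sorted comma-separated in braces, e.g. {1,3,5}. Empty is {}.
Answer: {}

Derivation:
Constraint 1 (X + W = U) on D(X)={4,5,6,8,9,10} D(W)={3,4,5,6,8,10} D(U)={3,4,5,10}: X {4,5,6,8,9,10}->{4,5,6}; W {3,4,5,6,8,10}->{4,5,6}; U {3,4,5,10}->{10}
Constraint 2 (U < Y) on D(U)={10} D(Y)={3,4,5,7,8,10}: U {10}->{}; Y {3,4,5,7,8,10}->{}
So after constraint 2: D(Y) = {}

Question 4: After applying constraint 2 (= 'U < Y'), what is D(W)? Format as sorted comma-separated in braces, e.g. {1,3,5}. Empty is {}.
Constraint 1 (X + W = U) on D(X)={4,5,6,8,9,10} D(W)={3,4,5,6,8,10} D(U)={3,4,5,10}: X {4,5,6,8,9,10}->{4,5,6}; W {3,4,5,6,8,10}->{4,5,6}; U {3,4,5,10}->{10}
Constraint 2 (U < Y) on D(U)={10} D(Y)={3,4,5,7,8,10}: U {10}->{}; Y {3,4,5,7,8,10}->{}
So after constraint 2: D(W) = {4,5,6}

Answer: {4,5,6}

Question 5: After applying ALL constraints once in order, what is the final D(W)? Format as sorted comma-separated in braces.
Answer: {}

Derivation:
Constraint 1 (X + W = U) on D(X)={4,5,6,8,9,10} D(W)={3,4,5,6,8,10} D(U)={3,4,5,10}: X {4,5,6,8,9,10}->{4,5,6}; W {3,4,5,6,8,10}->{4,5,6}; U {3,4,5,10}->{10}
Constraint 2 (U < Y) on D(U)={10} D(Y)={3,4,5,7,8,10}: U {10}->{}; Y {3,4,5,7,8,10}->{}
Constraint 3 (U + W = Y) on D(U)={} D(W)={4,5,6} D(Y)={}: W {4,5,6}->{}
So after all 3 constraints: D(W) = {}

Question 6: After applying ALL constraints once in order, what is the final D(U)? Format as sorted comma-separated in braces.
Constraint 1 (X + W = U) on D(X)={4,5,6,8,9,10} D(W)={3,4,5,6,8,10} D(U)={3,4,5,10}: X {4,5,6,8,9,10}->{4,5,6}; W {3,4,5,6,8,10}->{4,5,6}; U {3,4,5,10}->{10}
Constraint 2 (U < Y) on D(U)={10} D(Y)={3,4,5,7,8,10}: U {10}->{}; Y {3,4,5,7,8,10}->{}
Constraint 3 (U + W = Y) on D(U)={} D(W)={4,5,6} D(Y)={}: W {4,5,6}->{}
So after all 3 constraints: D(U) = {}

Answer: {}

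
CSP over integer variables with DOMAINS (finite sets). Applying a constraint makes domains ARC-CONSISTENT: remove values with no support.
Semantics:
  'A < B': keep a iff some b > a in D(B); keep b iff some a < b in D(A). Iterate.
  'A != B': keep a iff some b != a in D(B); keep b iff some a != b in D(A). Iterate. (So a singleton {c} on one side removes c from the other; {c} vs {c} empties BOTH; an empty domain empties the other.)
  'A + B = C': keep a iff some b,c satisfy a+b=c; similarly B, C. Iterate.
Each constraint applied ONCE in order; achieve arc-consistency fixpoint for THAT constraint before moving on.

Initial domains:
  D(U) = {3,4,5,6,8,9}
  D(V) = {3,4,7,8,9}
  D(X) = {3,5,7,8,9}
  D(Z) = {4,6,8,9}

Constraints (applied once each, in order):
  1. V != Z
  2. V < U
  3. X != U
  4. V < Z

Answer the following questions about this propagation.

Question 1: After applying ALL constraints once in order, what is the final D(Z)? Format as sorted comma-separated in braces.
Answer: {4,6,8,9}

Derivation:
Constraint 1 (V != Z) on D(V)={3,4,7,8,9} D(Z)={4,6,8,9}: no change
Constraint 2 (V < U) on D(V)={3,4,7,8,9} D(U)={3,4,5,6,8,9}: V {3,4,7,8,9}->{3,4,7,8}; U {3,4,5,6,8,9}->{4,5,6,8,9}
Constraint 3 (X != U) on D(X)={3,5,7,8,9} D(U)={4,5,6,8,9}: no change
Constraint 4 (V < Z) on D(V)={3,4,7,8} D(Z)={4,6,8,9}: no change
So after all 4 constraints: D(Z) = {4,6,8,9}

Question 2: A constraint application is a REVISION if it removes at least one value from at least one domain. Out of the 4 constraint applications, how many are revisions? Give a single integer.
Answer: 1

Derivation:
Constraint 1 (V != Z) on D(V)={3,4,7,8,9} D(Z)={4,6,8,9}: no change => not a revision
Constraint 2 (V < U) on D(V)={3,4,7,8,9} D(U)={3,4,5,6,8,9}: V {3,4,7,8,9}->{3,4,7,8}; U {3,4,5,6,8,9}->{4,5,6,8,9} => REVISION
Constraint 3 (X != U) on D(X)={3,5,7,8,9} D(U)={4,5,6,8,9}: no change => not a revision
Constraint 4 (V < Z) on D(V)={3,4,7,8} D(Z)={4,6,8,9}: no change => not a revision
Total revisions = 1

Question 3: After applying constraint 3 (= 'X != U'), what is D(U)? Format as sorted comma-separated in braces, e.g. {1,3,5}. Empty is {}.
Constraint 1 (V != Z) on D(V)={3,4,7,8,9} D(Z)={4,6,8,9}: no change
Constraint 2 (V < U) on D(V)={3,4,7,8,9} D(U)={3,4,5,6,8,9}: V {3,4,7,8,9}->{3,4,7,8}; U {3,4,5,6,8,9}->{4,5,6,8,9}
Constraint 3 (X != U) on D(X)={3,5,7,8,9} D(U)={4,5,6,8,9}: no change
So after constraint 3: D(U) = {4,5,6,8,9}

Answer: {4,5,6,8,9}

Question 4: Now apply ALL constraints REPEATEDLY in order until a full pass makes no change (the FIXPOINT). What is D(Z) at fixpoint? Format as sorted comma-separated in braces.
pass 0 (initial): D(Z)={4,6,8,9}
pass 1: U {3,4,5,6,8,9}->{4,5,6,8,9}; V {3,4,7,8,9}->{3,4,7,8}
pass 2: no change
Fixpoint after 2 passes: D(Z) = {4,6,8,9}

Answer: {4,6,8,9}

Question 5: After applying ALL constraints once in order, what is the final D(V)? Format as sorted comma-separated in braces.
Constraint 1 (V != Z) on D(V)={3,4,7,8,9} D(Z)={4,6,8,9}: no change
Constraint 2 (V < U) on D(V)={3,4,7,8,9} D(U)={3,4,5,6,8,9}: V {3,4,7,8,9}->{3,4,7,8}; U {3,4,5,6,8,9}->{4,5,6,8,9}
Constraint 3 (X != U) on D(X)={3,5,7,8,9} D(U)={4,5,6,8,9}: no change
Constraint 4 (V < Z) on D(V)={3,4,7,8} D(Z)={4,6,8,9}: no change
So after all 4 constraints: D(V) = {3,4,7,8}

Answer: {3,4,7,8}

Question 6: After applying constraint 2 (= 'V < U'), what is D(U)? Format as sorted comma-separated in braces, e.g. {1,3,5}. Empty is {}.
Constraint 1 (V != Z) on D(V)={3,4,7,8,9} D(Z)={4,6,8,9}: no change
Constraint 2 (V < U) on D(V)={3,4,7,8,9} D(U)={3,4,5,6,8,9}: V {3,4,7,8,9}->{3,4,7,8}; U {3,4,5,6,8,9}->{4,5,6,8,9}
So after constraint 2: D(U) = {4,5,6,8,9}

Answer: {4,5,6,8,9}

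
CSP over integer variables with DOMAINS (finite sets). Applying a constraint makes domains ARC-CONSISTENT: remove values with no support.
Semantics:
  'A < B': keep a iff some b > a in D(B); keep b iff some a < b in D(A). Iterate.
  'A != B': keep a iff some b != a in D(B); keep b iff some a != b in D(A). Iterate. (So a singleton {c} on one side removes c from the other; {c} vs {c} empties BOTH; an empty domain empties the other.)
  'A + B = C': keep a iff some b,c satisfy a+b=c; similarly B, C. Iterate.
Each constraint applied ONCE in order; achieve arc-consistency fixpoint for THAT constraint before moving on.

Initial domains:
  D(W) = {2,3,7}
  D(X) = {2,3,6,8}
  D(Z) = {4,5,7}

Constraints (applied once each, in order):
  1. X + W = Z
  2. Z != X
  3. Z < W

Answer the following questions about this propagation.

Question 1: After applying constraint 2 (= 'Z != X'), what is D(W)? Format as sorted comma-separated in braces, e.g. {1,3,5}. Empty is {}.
Constraint 1 (X + W = Z) on D(X)={2,3,6,8} D(W)={2,3,7} D(Z)={4,5,7}: X {2,3,6,8}->{2,3}; W {2,3,7}->{2,3}; Z {4,5,7}->{4,5}
Constraint 2 (Z != X) on D(Z)={4,5} D(X)={2,3}: no change
So after constraint 2: D(W) = {2,3}

Answer: {2,3}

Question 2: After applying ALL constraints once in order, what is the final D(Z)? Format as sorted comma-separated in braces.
Answer: {}

Derivation:
Constraint 1 (X + W = Z) on D(X)={2,3,6,8} D(W)={2,3,7} D(Z)={4,5,7}: X {2,3,6,8}->{2,3}; W {2,3,7}->{2,3}; Z {4,5,7}->{4,5}
Constraint 2 (Z != X) on D(Z)={4,5} D(X)={2,3}: no change
Constraint 3 (Z < W) on D(Z)={4,5} D(W)={2,3}: Z {4,5}->{}; W {2,3}->{}
So after all 3 constraints: D(Z) = {}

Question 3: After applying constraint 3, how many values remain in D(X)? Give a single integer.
Answer: 2

Derivation:
Constraint 1 (X + W = Z) on D(X)={2,3,6,8} D(W)={2,3,7} D(Z)={4,5,7}: X {2,3,6,8}->{2,3}; W {2,3,7}->{2,3}; Z {4,5,7}->{4,5}
Constraint 2 (Z != X) on D(Z)={4,5} D(X)={2,3}: no change
Constraint 3 (Z < W) on D(Z)={4,5} D(W)={2,3}: Z {4,5}->{}; W {2,3}->{}
So after constraint 3: D(X)={2,3}, size = 2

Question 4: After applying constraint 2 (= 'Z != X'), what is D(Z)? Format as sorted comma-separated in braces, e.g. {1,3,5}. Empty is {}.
Constraint 1 (X + W = Z) on D(X)={2,3,6,8} D(W)={2,3,7} D(Z)={4,5,7}: X {2,3,6,8}->{2,3}; W {2,3,7}->{2,3}; Z {4,5,7}->{4,5}
Constraint 2 (Z != X) on D(Z)={4,5} D(X)={2,3}: no change
So after constraint 2: D(Z) = {4,5}

Answer: {4,5}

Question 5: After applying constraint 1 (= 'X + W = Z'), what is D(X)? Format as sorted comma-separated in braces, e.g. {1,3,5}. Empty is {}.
Answer: {2,3}

Derivation:
Constraint 1 (X + W = Z) on D(X)={2,3,6,8} D(W)={2,3,7} D(Z)={4,5,7}: X {2,3,6,8}->{2,3}; W {2,3,7}->{2,3}; Z {4,5,7}->{4,5}
So after constraint 1: D(X) = {2,3}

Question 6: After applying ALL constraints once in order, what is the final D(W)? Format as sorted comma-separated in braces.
Constraint 1 (X + W = Z) on D(X)={2,3,6,8} D(W)={2,3,7} D(Z)={4,5,7}: X {2,3,6,8}->{2,3}; W {2,3,7}->{2,3}; Z {4,5,7}->{4,5}
Constraint 2 (Z != X) on D(Z)={4,5} D(X)={2,3}: no change
Constraint 3 (Z < W) on D(Z)={4,5} D(W)={2,3}: Z {4,5}->{}; W {2,3}->{}
So after all 3 constraints: D(W) = {}

Answer: {}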